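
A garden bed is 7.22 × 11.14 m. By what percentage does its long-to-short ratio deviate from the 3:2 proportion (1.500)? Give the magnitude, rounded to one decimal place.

2.9%

Ratio = 11.14 / 7.22 ≈ 1.5429.
Ideal 3:2 = 1.5000. |1.5429 − 1.5000| / 1.5000 ≈ 2.86% → 2.9%.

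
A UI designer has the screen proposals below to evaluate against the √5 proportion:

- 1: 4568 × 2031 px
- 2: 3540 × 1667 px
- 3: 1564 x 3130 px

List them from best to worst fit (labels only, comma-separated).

Ratios: 1 = 4568 / 2031 ≈ 2.249; 2 = 3540 / 1667 ≈ 2.124; 3 = 3130 / 1564 ≈ 2.001.
|Δ from 2.236|: 1 0.013; 2 0.112; 3 0.235.

1, 2, 3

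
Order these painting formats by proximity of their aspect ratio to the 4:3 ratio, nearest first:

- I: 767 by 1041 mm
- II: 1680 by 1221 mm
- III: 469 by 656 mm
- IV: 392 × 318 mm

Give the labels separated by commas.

I, II, III, IV

I: 1041/767 ≈ 1.357 → |1.357 − 1.333| = 0.024
II: 1680/1221 ≈ 1.376 → |1.376 − 1.333| = 0.043
III: 656/469 ≈ 1.399 → |1.399 − 1.333| = 0.066
IV: 392/318 ≈ 1.233 → |1.233 − 1.333| = 0.100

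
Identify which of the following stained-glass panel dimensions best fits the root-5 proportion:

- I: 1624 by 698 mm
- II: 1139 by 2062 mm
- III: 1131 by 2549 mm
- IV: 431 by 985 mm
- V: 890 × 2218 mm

III

Ratios (long/short): I ≈ 2.327; II ≈ 1.810; III ≈ 2.254; IV ≈ 2.285; V ≈ 2.492.
root-5 ≈ 2.236; option III is nearest (Δ 0.018).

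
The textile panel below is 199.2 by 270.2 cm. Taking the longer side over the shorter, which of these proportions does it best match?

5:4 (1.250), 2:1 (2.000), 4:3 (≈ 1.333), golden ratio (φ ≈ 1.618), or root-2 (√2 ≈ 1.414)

Ratio = 270.2 / 199.2 ≈ 1.356.
Distances: 5:4 1.250 (Δ 0.106); 2:1 2.000 (Δ 0.644); 4:3 1.333 (Δ 0.023); golden ratio 1.618 (Δ 0.262); root-2 1.414 (Δ 0.058).

4:3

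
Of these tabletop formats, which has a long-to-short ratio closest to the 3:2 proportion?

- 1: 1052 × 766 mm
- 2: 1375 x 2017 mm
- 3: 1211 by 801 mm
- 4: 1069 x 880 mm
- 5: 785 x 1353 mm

Target 3:2 ≈ 1.500.
1: 1.373 (Δ0.127)  2: 1.467 (Δ0.033)  3: 1.512 (Δ0.012)  4: 1.215 (Δ0.285)  5: 1.724 (Δ0.224)

3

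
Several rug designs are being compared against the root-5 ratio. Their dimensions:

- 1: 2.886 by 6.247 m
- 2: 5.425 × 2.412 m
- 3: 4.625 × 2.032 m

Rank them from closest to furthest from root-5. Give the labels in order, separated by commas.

Ratios: 1 = 6.247 / 2.886 ≈ 2.165; 2 = 5.425 / 2.412 ≈ 2.249; 3 = 4.625 / 2.032 ≈ 2.276.
|Δ from 2.236|: 1 0.071; 2 0.013; 3 0.040.

2, 3, 1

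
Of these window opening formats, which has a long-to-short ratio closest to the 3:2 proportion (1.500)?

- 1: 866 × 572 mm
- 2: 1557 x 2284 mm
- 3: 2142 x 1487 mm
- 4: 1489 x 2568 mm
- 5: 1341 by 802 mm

1

Target 3:2 ≈ 1.500.
1: 1.514 (Δ0.014)  2: 1.467 (Δ0.033)  3: 1.440 (Δ0.060)  4: 1.725 (Δ0.225)  5: 1.672 (Δ0.172)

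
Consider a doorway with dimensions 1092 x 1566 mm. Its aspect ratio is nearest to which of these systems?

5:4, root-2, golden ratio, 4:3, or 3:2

1566/1092 ≈ 1.434. Nearest candidates are root-2 (1.414, off by 0.020) and 3:2 (1.500, off by 0.066).

root-2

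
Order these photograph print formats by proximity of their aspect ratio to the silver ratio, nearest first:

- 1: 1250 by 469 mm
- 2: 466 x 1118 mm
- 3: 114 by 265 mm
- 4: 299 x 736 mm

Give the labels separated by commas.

2, 4, 3, 1

Ratios: 1 = 1250 / 469 ≈ 2.665; 2 = 1118 / 466 ≈ 2.399; 3 = 265 / 114 ≈ 2.325; 4 = 736 / 299 ≈ 2.462.
|Δ from 2.414|: 1 0.251; 2 0.015; 3 0.089; 4 0.048.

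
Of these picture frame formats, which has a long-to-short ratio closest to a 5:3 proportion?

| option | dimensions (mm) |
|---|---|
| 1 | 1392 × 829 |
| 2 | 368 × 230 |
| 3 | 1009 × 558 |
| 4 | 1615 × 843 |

Ratios (long/short): 1 ≈ 1.679; 2 ≈ 1.600; 3 ≈ 1.808; 4 ≈ 1.916.
5:3 ≈ 1.667; option 1 is nearest (Δ 0.012).

1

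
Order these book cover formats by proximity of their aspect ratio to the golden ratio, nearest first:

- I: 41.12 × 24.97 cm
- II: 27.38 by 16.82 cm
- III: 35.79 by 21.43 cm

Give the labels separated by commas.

Ratios: I = 41.12 / 24.97 ≈ 1.647; II = 27.38 / 16.82 ≈ 1.628; III = 35.79 / 21.43 ≈ 1.670.
|Δ from 1.618|: I 0.029; II 0.010; III 0.052.

II, I, III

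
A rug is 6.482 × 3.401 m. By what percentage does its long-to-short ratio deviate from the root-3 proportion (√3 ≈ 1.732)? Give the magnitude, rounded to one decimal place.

10.0%

Ratio = 6.482 / 3.401 ≈ 1.9059.
Ideal root-3 ≈ 1.7321. |1.9059 − 1.7321| / 1.7321 ≈ 10.03% → 10.0%.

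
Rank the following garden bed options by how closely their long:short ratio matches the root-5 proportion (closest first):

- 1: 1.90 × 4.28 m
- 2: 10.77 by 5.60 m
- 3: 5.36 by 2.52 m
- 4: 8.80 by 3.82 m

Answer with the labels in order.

1, 4, 3, 2

1: 4.28/1.90 ≈ 2.253 → |2.253 − 2.236| = 0.017
2: 10.77/5.60 ≈ 1.923 → |1.923 − 2.236| = 0.313
3: 5.36/2.52 ≈ 2.127 → |2.127 − 2.236| = 0.109
4: 8.80/3.82 ≈ 2.304 → |2.304 − 2.236| = 0.068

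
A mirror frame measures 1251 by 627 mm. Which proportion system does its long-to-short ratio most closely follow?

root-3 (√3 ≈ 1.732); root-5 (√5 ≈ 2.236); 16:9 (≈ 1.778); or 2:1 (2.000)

2:1

Ratio = 1251 / 627 ≈ 1.995.
Distances: root-3 1.732 (Δ 0.263); root-5 2.236 (Δ 0.241); 16:9 1.778 (Δ 0.217); 2:1 2.000 (Δ 0.005).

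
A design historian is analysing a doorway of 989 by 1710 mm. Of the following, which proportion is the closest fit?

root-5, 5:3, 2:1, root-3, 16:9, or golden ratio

Ratio = 1710 / 989 ≈ 1.729.
Distances: root-5 2.236 (Δ 0.507); 5:3 1.667 (Δ 0.062); 2:1 2.000 (Δ 0.271); root-3 1.732 (Δ 0.003); 16:9 1.778 (Δ 0.049); golden ratio 1.618 (Δ 0.111).

root-3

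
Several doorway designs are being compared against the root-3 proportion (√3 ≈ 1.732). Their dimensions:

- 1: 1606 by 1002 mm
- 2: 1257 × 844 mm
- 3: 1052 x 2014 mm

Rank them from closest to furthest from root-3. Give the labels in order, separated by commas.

1: 1606/1002 ≈ 1.603 → |1.603 − 1.732| = 0.129
2: 1257/844 ≈ 1.489 → |1.489 − 1.732| = 0.243
3: 2014/1052 ≈ 1.914 → |1.914 − 1.732| = 0.182

1, 3, 2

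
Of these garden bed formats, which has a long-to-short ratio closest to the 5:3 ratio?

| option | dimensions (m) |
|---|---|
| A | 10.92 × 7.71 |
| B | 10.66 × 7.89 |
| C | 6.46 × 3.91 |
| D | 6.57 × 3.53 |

Target 5:3 ≈ 1.667.
A: 1.416 (Δ0.251)  B: 1.351 (Δ0.316)  C: 1.652 (Δ0.015)  D: 1.861 (Δ0.194)

C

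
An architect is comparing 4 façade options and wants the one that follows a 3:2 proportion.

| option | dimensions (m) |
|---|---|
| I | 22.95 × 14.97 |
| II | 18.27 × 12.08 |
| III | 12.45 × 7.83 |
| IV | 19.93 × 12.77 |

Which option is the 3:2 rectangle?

Ratios (long/short): I ≈ 1.533; II ≈ 1.512; III ≈ 1.590; IV ≈ 1.561.
3:2 ≈ 1.500; option II is nearest (Δ 0.012).

II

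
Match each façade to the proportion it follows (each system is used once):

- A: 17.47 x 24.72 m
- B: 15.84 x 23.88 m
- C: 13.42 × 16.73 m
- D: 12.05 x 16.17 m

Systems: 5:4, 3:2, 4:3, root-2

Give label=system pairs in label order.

A=root-2, B=3:2, C=5:4, D=4:3

A = 24.72/17.47 ≈ 1.415 → root-2 (1.414)
B = 23.88/15.84 ≈ 1.508 → 3:2 (1.500)
C = 16.73/13.42 ≈ 1.247 → 5:4 (1.250)
D = 16.17/12.05 ≈ 1.342 → 4:3 (1.333)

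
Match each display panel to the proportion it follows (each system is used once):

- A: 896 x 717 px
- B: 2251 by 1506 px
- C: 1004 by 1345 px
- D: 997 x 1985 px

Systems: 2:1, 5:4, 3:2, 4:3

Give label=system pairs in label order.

A=5:4, B=3:2, C=4:3, D=2:1

Ratios: A ≈ 1.250; B ≈ 1.495; C ≈ 1.340; D ≈ 1.991.
Targets: 2:1 ≈ 2.000; 5:4 ≈ 1.250; 3:2 ≈ 1.500; 4:3 ≈ 1.333.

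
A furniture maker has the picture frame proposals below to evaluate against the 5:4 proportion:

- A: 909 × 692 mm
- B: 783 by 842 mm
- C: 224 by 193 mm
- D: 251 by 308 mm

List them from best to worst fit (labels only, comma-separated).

D, A, C, B

Ratios: A = 909 / 692 ≈ 1.314; B = 842 / 783 ≈ 1.075; C = 224 / 193 ≈ 1.161; D = 308 / 251 ≈ 1.227.
|Δ from 1.250|: A 0.064; B 0.175; C 0.089; D 0.023.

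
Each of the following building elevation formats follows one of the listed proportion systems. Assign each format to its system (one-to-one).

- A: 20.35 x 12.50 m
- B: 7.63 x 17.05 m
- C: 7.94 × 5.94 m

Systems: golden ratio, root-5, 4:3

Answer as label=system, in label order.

A=golden ratio, B=root-5, C=4:3

A = 20.35/12.50 ≈ 1.628 → golden ratio (1.618)
B = 17.05/7.63 ≈ 2.235 → root-5 (2.236)
C = 7.94/5.94 ≈ 1.337 → 4:3 (1.333)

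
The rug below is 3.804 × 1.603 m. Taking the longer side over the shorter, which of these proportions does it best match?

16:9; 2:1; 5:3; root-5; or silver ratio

silver ratio

3.804/1.603 ≈ 2.373. Nearest candidates are silver ratio (2.414, off by 0.041) and root-5 (2.236, off by 0.137).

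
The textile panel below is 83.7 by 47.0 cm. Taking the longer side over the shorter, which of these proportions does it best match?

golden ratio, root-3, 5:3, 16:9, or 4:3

83.7/47.0 ≈ 1.781. Nearest candidates are 16:9 (1.778, off by 0.003) and root-3 (1.732, off by 0.049).

16:9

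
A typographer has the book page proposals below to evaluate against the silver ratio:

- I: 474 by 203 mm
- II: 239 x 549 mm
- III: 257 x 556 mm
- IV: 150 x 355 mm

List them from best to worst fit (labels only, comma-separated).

IV, I, II, III

I: 474/203 ≈ 2.335 → |2.335 − 2.414| = 0.079
II: 549/239 ≈ 2.297 → |2.297 − 2.414| = 0.117
III: 556/257 ≈ 2.163 → |2.163 − 2.414| = 0.251
IV: 355/150 ≈ 2.367 → |2.367 − 2.414| = 0.047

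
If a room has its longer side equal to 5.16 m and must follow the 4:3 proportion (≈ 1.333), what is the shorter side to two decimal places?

4:3 ≈ 1.33333.
Shorter side = 5.16 ÷ 1.33333 ≈ 3.8700 → 3.87 m.

3.87 m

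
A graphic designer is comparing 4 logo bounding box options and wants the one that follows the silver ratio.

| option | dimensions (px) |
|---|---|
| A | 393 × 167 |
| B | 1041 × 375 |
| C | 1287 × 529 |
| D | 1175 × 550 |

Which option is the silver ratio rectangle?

Ratios (long/short): A ≈ 2.353; B ≈ 2.776; C ≈ 2.433; D ≈ 2.136.
silver ratio ≈ 2.414; option C is nearest (Δ 0.019).

C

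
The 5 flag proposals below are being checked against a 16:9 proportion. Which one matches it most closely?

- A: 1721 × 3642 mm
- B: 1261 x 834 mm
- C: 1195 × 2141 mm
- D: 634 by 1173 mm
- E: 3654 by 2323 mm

Target 16:9 ≈ 1.778.
A: 2.116 (Δ0.338)  B: 1.512 (Δ0.266)  C: 1.792 (Δ0.014)  D: 1.850 (Δ0.072)  E: 1.573 (Δ0.205)

C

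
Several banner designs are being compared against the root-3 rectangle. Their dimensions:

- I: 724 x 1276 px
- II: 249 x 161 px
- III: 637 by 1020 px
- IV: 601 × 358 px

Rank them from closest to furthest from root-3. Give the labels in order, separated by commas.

Ratios: I = 1276 / 724 ≈ 1.762; II = 249 / 161 ≈ 1.547; III = 1020 / 637 ≈ 1.601; IV = 601 / 358 ≈ 1.679.
|Δ from 1.732|: I 0.030; II 0.185; III 0.131; IV 0.053.

I, IV, III, II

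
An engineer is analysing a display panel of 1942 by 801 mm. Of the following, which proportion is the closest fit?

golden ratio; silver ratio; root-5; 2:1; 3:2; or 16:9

silver ratio

Ratio = 1942 / 801 ≈ 2.424.
Distances: golden ratio 1.618 (Δ 0.806); silver ratio 2.414 (Δ 0.010); root-5 2.236 (Δ 0.188); 2:1 2.000 (Δ 0.424); 3:2 1.500 (Δ 0.924); 16:9 1.778 (Δ 0.646).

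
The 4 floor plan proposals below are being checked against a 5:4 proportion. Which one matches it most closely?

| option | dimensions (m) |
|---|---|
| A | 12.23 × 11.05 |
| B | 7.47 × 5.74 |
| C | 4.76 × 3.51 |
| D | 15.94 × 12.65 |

Ratios (long/short): A ≈ 1.107; B ≈ 1.301; C ≈ 1.356; D ≈ 1.260.
5:4 ≈ 1.250; option D is nearest (Δ 0.010).

D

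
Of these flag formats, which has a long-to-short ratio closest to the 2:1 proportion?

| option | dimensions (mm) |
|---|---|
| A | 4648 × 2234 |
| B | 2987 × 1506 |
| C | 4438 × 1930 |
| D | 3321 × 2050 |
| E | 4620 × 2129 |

B

Ratios (long/short): A ≈ 2.081; B ≈ 1.983; C ≈ 2.299; D ≈ 1.620; E ≈ 2.170.
2:1 ≈ 2.000; option B is nearest (Δ 0.017).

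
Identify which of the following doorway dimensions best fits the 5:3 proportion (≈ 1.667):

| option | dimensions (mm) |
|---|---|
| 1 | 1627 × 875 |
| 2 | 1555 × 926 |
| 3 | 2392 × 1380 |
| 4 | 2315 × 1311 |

Ratios (long/short): 1 ≈ 1.859; 2 ≈ 1.679; 3 ≈ 1.733; 4 ≈ 1.766.
5:3 ≈ 1.667; option 2 is nearest (Δ 0.012).

2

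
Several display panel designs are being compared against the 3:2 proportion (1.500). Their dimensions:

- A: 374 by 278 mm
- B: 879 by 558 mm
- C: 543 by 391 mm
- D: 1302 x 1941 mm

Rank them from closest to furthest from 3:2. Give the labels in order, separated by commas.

D, B, C, A

Ratios: A = 374 / 278 ≈ 1.345; B = 879 / 558 ≈ 1.575; C = 543 / 391 ≈ 1.389; D = 1941 / 1302 ≈ 1.491.
|Δ from 1.500|: A 0.155; B 0.075; C 0.111; D 0.009.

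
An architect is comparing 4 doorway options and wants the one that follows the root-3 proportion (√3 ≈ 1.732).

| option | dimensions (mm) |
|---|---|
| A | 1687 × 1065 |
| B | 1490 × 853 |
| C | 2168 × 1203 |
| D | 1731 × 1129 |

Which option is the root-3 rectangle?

Ratios (long/short): A ≈ 1.584; B ≈ 1.747; C ≈ 1.802; D ≈ 1.533.
root-3 ≈ 1.732; option B is nearest (Δ 0.015).

B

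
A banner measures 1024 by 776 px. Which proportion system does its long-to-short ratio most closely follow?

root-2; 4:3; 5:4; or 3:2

1024/776 ≈ 1.320. Nearest candidates are 4:3 (1.333, off by 0.013) and 5:4 (1.250, off by 0.070).

4:3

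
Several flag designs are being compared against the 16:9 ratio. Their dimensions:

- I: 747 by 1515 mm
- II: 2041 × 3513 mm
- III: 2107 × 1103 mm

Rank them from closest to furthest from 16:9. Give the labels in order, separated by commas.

I: 1515/747 ≈ 2.028 → |2.028 − 1.778| = 0.250
II: 3513/2041 ≈ 1.721 → |1.721 − 1.778| = 0.057
III: 2107/1103 ≈ 1.910 → |1.910 − 1.778| = 0.132

II, III, I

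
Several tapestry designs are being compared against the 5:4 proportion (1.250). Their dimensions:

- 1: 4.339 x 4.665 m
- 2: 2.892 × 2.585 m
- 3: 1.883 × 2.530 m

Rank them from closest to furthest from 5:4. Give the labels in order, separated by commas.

3, 2, 1

1: 4.665/4.339 ≈ 1.075 → |1.075 − 1.250| = 0.175
2: 2.892/2.585 ≈ 1.119 → |1.119 − 1.250| = 0.131
3: 2.530/1.883 ≈ 1.344 → |1.344 − 1.250| = 0.094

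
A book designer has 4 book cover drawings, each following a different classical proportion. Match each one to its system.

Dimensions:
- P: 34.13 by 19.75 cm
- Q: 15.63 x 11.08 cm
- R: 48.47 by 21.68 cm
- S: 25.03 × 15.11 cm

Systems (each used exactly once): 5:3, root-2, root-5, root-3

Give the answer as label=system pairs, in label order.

P=root-3, Q=root-2, R=root-5, S=5:3

P = 34.13/19.75 ≈ 1.728 → root-3 (1.732)
Q = 15.63/11.08 ≈ 1.411 → root-2 (1.414)
R = 48.47/21.68 ≈ 2.236 → root-5 (2.236)
S = 25.03/15.11 ≈ 1.657 → 5:3 (1.667)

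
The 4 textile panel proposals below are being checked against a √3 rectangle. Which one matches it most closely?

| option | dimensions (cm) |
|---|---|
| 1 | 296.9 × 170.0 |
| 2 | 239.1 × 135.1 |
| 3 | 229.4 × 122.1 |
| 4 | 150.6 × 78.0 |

1

Target root-3 ≈ 1.732.
1: 1.746 (Δ0.014)  2: 1.770 (Δ0.038)  3: 1.879 (Δ0.147)  4: 1.931 (Δ0.199)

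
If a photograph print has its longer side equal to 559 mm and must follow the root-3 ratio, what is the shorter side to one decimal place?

root-3 ≈ 1.73205.
Shorter side = 559 ÷ 1.73205 ≈ 322.739 → 322.7 mm.

322.7 mm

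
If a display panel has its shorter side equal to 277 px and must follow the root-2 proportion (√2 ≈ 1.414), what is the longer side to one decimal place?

root-2 ≈ 1.41421.
Longer side = 277 × 1.41421 ≈ 391.736 → 391.7 px.

391.7 px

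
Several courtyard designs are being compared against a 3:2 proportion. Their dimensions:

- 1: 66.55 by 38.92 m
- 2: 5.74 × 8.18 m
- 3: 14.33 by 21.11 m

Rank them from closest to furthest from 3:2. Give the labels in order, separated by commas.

3, 2, 1

1: 66.55/38.92 ≈ 1.710 → |1.710 − 1.500| = 0.210
2: 8.18/5.74 ≈ 1.425 → |1.425 − 1.500| = 0.075
3: 21.11/14.33 ≈ 1.473 → |1.473 − 1.500| = 0.027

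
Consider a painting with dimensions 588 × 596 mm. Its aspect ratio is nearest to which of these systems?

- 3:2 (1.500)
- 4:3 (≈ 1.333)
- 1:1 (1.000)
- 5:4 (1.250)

1:1

Ratio = 596 / 588 ≈ 1.014.
Distances: 3:2 1.500 (Δ 0.486); 4:3 1.333 (Δ 0.319); 1:1 1.000 (Δ 0.014); 5:4 1.250 (Δ 0.236).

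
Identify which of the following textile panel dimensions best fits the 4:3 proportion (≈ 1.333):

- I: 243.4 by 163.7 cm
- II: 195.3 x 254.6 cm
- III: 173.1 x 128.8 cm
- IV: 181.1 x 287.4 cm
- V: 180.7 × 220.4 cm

III

Ratios (long/short): I ≈ 1.487; II ≈ 1.304; III ≈ 1.344; IV ≈ 1.587; V ≈ 1.220.
4:3 ≈ 1.333; option III is nearest (Δ 0.011).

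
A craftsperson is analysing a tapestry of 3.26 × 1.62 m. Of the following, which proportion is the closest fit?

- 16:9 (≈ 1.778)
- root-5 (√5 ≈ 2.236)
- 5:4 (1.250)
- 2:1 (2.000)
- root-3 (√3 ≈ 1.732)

2:1

3.26/1.62 ≈ 2.012. Nearest candidates are 2:1 (2.000, off by 0.012) and root-5 (2.236, off by 0.224).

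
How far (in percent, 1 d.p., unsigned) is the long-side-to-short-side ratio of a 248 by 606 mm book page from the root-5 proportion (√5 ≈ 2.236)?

9.3%

Ratio = 606 / 248 ≈ 2.4435.
Ideal root-5 ≈ 2.2361. |2.4435 − 2.2361| / 2.2361 ≈ 9.28% → 9.3%.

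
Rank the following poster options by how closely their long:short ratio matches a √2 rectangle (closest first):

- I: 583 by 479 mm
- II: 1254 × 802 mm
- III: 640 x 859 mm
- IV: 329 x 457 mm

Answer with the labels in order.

IV, III, II, I

I: 583/479 ≈ 1.217 → |1.217 − 1.414| = 0.197
II: 1254/802 ≈ 1.564 → |1.564 − 1.414| = 0.150
III: 859/640 ≈ 1.342 → |1.342 − 1.414| = 0.072
IV: 457/329 ≈ 1.389 → |1.389 − 1.414| = 0.025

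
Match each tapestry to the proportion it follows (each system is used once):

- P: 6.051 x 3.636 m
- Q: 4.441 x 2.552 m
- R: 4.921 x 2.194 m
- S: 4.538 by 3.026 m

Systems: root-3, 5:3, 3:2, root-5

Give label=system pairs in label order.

P=5:3, Q=root-3, R=root-5, S=3:2

Ratios: P ≈ 1.664; Q ≈ 1.740; R ≈ 2.243; S ≈ 1.500.
Targets: root-3 ≈ 1.732; 5:3 ≈ 1.667; 3:2 ≈ 1.500; root-5 ≈ 2.236.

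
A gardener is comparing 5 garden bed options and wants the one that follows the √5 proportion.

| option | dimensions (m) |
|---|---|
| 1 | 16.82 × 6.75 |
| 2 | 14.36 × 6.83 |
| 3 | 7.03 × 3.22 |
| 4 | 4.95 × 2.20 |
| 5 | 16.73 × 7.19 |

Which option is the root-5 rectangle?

4

Target root-5 ≈ 2.236.
1: 2.492 (Δ0.256)  2: 2.102 (Δ0.134)  3: 2.183 (Δ0.053)  4: 2.250 (Δ0.014)  5: 2.327 (Δ0.091)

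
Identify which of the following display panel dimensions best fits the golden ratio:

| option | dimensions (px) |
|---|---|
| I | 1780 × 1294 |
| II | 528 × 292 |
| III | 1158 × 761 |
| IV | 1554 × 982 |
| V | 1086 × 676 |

V

Ratios (long/short): I ≈ 1.376; II ≈ 1.808; III ≈ 1.522; IV ≈ 1.582; V ≈ 1.607.
golden ratio ≈ 1.618; option V is nearest (Δ 0.011).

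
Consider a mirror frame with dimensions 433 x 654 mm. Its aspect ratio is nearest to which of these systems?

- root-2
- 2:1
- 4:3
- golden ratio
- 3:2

654/433 ≈ 1.510. Nearest candidates are 3:2 (1.500, off by 0.010) and root-2 (1.414, off by 0.096).

3:2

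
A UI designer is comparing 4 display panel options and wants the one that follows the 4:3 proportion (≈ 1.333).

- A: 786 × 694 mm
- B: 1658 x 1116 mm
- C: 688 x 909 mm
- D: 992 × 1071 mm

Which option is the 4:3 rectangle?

C

Target 4:3 ≈ 1.333.
A: 1.133 (Δ0.200)  B: 1.486 (Δ0.153)  C: 1.321 (Δ0.012)  D: 1.080 (Δ0.253)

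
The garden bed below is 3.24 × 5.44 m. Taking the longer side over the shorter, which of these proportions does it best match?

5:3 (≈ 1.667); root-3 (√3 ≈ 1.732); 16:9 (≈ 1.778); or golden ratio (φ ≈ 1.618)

5:3

Ratio = 5.44 / 3.24 ≈ 1.679.
Distances: 5:3 1.667 (Δ 0.012); root-3 1.732 (Δ 0.053); 16:9 1.778 (Δ 0.099); golden ratio 1.618 (Δ 0.061).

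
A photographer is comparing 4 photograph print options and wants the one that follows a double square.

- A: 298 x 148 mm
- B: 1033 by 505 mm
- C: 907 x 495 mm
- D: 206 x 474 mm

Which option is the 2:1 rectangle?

A

Target 2:1 ≈ 2.000.
A: 2.014 (Δ0.014)  B: 2.046 (Δ0.046)  C: 1.832 (Δ0.168)  D: 2.301 (Δ0.301)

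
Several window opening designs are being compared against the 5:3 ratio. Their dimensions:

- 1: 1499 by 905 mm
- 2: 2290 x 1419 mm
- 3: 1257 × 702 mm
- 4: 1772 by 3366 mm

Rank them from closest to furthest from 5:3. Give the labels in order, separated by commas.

Ratios: 1 = 1499 / 905 ≈ 1.656; 2 = 2290 / 1419 ≈ 1.614; 3 = 1257 / 702 ≈ 1.791; 4 = 3366 / 1772 ≈ 1.900.
|Δ from 1.667|: 1 0.011; 2 0.053; 3 0.124; 4 0.233.

1, 2, 3, 4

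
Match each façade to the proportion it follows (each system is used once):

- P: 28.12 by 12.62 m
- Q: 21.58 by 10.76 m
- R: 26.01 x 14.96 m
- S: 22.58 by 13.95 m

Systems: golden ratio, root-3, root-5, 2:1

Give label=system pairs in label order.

P=root-5, Q=2:1, R=root-3, S=golden ratio

Ratios: P ≈ 2.228; Q ≈ 2.006; R ≈ 1.739; S ≈ 1.619.
Targets: golden ratio ≈ 1.618; root-3 ≈ 1.732; root-5 ≈ 2.236; 2:1 ≈ 2.000.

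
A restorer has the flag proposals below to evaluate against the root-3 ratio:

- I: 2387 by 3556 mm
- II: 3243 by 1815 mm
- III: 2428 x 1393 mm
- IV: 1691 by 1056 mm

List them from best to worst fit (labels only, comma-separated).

III, II, IV, I

I: 3556/2387 ≈ 1.490 → |1.490 − 1.732| = 0.242
II: 3243/1815 ≈ 1.787 → |1.787 − 1.732| = 0.055
III: 2428/1393 ≈ 1.743 → |1.743 − 1.732| = 0.011
IV: 1691/1056 ≈ 1.601 → |1.601 − 1.732| = 0.131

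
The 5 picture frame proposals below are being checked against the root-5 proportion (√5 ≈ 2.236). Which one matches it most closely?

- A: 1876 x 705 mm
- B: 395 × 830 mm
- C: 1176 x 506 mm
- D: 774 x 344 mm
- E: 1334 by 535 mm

D

Ratios (long/short): A ≈ 2.661; B ≈ 2.101; C ≈ 2.324; D ≈ 2.250; E ≈ 2.493.
root-5 ≈ 2.236; option D is nearest (Δ 0.014).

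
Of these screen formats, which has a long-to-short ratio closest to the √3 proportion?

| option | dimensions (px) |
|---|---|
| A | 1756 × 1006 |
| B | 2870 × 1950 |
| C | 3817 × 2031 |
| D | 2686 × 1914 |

Target root-3 ≈ 1.732.
A: 1.746 (Δ0.014)  B: 1.472 (Δ0.260)  C: 1.879 (Δ0.147)  D: 1.403 (Δ0.329)

A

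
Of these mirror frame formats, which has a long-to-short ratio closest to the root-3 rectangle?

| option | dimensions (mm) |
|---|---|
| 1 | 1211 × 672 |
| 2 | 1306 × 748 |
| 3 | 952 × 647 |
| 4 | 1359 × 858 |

Ratios (long/short): 1 ≈ 1.802; 2 ≈ 1.746; 3 ≈ 1.471; 4 ≈ 1.584.
root-3 ≈ 1.732; option 2 is nearest (Δ 0.014).

2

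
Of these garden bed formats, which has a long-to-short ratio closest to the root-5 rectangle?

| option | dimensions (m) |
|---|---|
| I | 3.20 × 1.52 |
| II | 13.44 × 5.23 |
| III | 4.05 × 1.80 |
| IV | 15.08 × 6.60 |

Ratios (long/short): I ≈ 2.105; II ≈ 2.570; III ≈ 2.250; IV ≈ 2.285.
root-5 ≈ 2.236; option III is nearest (Δ 0.014).

III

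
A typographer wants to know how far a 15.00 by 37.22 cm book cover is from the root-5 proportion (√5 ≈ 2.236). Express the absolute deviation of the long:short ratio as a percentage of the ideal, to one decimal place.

11.0%

Ratio = 37.22 / 15.00 ≈ 2.4813.
Ideal root-5 ≈ 2.2361. |2.4813 − 2.2361| / 2.2361 ≈ 10.97% → 11.0%.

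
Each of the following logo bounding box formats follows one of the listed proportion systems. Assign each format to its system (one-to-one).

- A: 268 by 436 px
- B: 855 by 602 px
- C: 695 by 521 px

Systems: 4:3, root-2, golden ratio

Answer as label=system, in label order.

A = 436/268 ≈ 1.627 → golden ratio (1.618)
B = 855/602 ≈ 1.420 → root-2 (1.414)
C = 695/521 ≈ 1.334 → 4:3 (1.333)

A=golden ratio, B=root-2, C=4:3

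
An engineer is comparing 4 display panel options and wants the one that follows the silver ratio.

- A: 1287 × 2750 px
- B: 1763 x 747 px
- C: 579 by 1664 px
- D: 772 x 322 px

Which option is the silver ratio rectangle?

D

Target silver ratio ≈ 2.414.
A: 2.137 (Δ0.277)  B: 2.360 (Δ0.054)  C: 2.874 (Δ0.460)  D: 2.398 (Δ0.016)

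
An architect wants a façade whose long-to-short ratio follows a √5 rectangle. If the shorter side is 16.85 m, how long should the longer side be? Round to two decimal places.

37.68 m

root-5 ≈ 2.23607.
Longer side = 16.85 × 2.23607 ≈ 37.6778 → 37.68 m.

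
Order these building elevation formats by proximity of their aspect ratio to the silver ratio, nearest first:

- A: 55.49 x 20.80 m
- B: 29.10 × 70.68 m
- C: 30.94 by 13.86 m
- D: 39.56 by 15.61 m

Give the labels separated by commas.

B, D, C, A

A: 55.49/20.80 ≈ 2.668 → |2.668 − 2.414| = 0.254
B: 70.68/29.10 ≈ 2.429 → |2.429 − 2.414| = 0.015
C: 30.94/13.86 ≈ 2.232 → |2.232 − 2.414| = 0.182
D: 39.56/15.61 ≈ 2.534 → |2.534 − 2.414| = 0.120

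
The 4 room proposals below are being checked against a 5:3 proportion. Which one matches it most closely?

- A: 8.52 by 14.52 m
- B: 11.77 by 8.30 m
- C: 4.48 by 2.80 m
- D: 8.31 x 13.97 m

D

Target 5:3 ≈ 1.667.
A: 1.704 (Δ0.037)  B: 1.418 (Δ0.249)  C: 1.600 (Δ0.067)  D: 1.681 (Δ0.014)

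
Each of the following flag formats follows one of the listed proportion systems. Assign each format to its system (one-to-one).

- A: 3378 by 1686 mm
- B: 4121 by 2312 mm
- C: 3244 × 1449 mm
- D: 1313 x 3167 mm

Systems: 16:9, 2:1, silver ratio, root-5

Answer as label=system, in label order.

A=2:1, B=16:9, C=root-5, D=silver ratio

Ratios: A ≈ 2.004; B ≈ 1.782; C ≈ 2.239; D ≈ 2.412.
Targets: 16:9 ≈ 1.778; 2:1 ≈ 2.000; silver ratio ≈ 2.414; root-5 ≈ 2.236.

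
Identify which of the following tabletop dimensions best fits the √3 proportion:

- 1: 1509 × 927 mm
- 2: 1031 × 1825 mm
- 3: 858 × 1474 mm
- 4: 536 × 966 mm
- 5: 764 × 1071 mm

Ratios (long/short): 1 ≈ 1.628; 2 ≈ 1.770; 3 ≈ 1.718; 4 ≈ 1.802; 5 ≈ 1.402.
root-3 ≈ 1.732; option 3 is nearest (Δ 0.014).

3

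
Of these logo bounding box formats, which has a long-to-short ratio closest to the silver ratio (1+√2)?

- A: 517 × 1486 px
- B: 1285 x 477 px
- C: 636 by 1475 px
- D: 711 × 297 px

D

Ratios (long/short): A ≈ 2.874; B ≈ 2.694; C ≈ 2.319; D ≈ 2.394.
silver ratio ≈ 2.414; option D is nearest (Δ 0.020).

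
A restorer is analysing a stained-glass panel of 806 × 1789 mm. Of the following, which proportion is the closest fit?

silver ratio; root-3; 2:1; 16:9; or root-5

root-5

1789/806 ≈ 2.220. Nearest candidates are root-5 (2.236, off by 0.016) and silver ratio (2.414, off by 0.194).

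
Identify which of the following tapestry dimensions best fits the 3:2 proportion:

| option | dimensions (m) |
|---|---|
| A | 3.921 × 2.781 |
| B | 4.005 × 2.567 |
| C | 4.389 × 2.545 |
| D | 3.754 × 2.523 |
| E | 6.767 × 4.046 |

Ratios (long/short): A ≈ 1.410; B ≈ 1.560; C ≈ 1.725; D ≈ 1.488; E ≈ 1.673.
3:2 ≈ 1.500; option D is nearest (Δ 0.012).

D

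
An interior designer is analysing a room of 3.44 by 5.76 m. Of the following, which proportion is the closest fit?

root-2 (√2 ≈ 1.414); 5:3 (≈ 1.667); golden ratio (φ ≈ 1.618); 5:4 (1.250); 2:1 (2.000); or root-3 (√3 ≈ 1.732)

5:3

5.76/3.44 ≈ 1.674. Nearest candidates are 5:3 (1.667, off by 0.007) and golden ratio (1.618, off by 0.056).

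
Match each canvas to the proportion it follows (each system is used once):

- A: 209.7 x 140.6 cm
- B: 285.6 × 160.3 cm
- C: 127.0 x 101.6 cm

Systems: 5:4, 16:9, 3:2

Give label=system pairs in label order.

A = 209.7/140.6 ≈ 1.491 → 3:2 (1.500)
B = 285.6/160.3 ≈ 1.782 → 16:9 (1.778)
C = 127.0/101.6 ≈ 1.250 → 5:4 (1.250)

A=3:2, B=16:9, C=5:4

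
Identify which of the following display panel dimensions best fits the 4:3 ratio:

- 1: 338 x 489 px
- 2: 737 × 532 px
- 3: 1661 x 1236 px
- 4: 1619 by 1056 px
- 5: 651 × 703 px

3

Ratios (long/short): 1 ≈ 1.447; 2 ≈ 1.385; 3 ≈ 1.344; 4 ≈ 1.533; 5 ≈ 1.080.
4:3 ≈ 1.333; option 3 is nearest (Δ 0.011).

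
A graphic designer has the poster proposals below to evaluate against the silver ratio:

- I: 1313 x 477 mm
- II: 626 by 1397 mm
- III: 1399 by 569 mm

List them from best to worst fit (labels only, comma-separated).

Ratios: I = 1313 / 477 ≈ 2.753; II = 1397 / 626 ≈ 2.232; III = 1399 / 569 ≈ 2.459.
|Δ from 2.414|: I 0.339; II 0.182; III 0.045.

III, II, I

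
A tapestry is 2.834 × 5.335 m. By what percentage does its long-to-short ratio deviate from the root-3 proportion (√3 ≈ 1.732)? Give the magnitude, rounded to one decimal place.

8.7%

Ratio = 5.335 / 2.834 ≈ 1.8825.
Ideal root-3 ≈ 1.7321. |1.8825 − 1.7321| / 1.7321 ≈ 8.68% → 8.7%.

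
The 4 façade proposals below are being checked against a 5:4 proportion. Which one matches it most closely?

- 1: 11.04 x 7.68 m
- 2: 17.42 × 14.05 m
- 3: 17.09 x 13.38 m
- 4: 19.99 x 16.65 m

2

Ratios (long/short): 1 ≈ 1.438; 2 ≈ 1.240; 3 ≈ 1.277; 4 ≈ 1.201.
5:4 ≈ 1.250; option 2 is nearest (Δ 0.010).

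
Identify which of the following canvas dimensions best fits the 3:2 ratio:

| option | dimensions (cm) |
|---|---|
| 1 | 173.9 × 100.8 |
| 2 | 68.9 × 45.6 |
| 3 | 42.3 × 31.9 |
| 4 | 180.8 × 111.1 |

Target 3:2 ≈ 1.500.
1: 1.725 (Δ0.225)  2: 1.511 (Δ0.011)  3: 1.326 (Δ0.174)  4: 1.627 (Δ0.127)

2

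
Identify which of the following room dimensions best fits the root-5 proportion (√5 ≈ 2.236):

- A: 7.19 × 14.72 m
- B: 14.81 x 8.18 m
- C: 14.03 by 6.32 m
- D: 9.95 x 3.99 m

C

Target root-5 ≈ 2.236.
A: 2.047 (Δ0.189)  B: 1.811 (Δ0.425)  C: 2.220 (Δ0.016)  D: 2.494 (Δ0.258)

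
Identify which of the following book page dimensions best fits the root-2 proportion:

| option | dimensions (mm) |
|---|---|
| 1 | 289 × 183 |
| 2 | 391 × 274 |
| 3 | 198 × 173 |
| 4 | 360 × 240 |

Ratios (long/short): 1 ≈ 1.579; 2 ≈ 1.427; 3 ≈ 1.145; 4 ≈ 1.500.
root-2 ≈ 1.414; option 2 is nearest (Δ 0.013).

2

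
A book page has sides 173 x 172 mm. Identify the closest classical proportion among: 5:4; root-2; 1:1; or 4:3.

1:1

Ratio = 173 / 172 ≈ 1.006.
Distances: 5:4 1.250 (Δ 0.244); root-2 1.414 (Δ 0.408); 1:1 1.000 (Δ 0.006); 4:3 1.333 (Δ 0.327).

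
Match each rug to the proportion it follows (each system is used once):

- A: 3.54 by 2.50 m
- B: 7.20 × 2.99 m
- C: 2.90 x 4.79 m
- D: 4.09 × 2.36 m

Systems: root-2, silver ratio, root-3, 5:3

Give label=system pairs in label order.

A=root-2, B=silver ratio, C=5:3, D=root-3

Ratios: A ≈ 1.416; B ≈ 2.408; C ≈ 1.652; D ≈ 1.733.
Targets: root-2 ≈ 1.414; silver ratio ≈ 2.414; root-3 ≈ 1.732; 5:3 ≈ 1.667.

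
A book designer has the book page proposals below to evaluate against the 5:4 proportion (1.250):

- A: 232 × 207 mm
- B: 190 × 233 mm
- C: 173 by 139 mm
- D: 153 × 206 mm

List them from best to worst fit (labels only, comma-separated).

Ratios: A = 232 / 207 ≈ 1.121; B = 233 / 190 ≈ 1.226; C = 173 / 139 ≈ 1.245; D = 206 / 153 ≈ 1.346.
|Δ from 1.250|: A 0.129; B 0.024; C 0.005; D 0.096.

C, B, D, A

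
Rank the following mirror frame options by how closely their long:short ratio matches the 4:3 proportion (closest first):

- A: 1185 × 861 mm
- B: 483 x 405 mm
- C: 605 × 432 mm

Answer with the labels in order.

A, C, B

Ratios: A = 1185 / 861 ≈ 1.376; B = 483 / 405 ≈ 1.193; C = 605 / 432 ≈ 1.400.
|Δ from 1.333|: A 0.043; B 0.140; C 0.067.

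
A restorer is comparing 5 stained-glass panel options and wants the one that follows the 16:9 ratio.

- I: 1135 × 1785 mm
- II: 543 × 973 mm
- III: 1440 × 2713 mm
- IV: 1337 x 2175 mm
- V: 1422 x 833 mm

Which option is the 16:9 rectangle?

Ratios (long/short): I ≈ 1.573; II ≈ 1.792; III ≈ 1.884; IV ≈ 1.627; V ≈ 1.707.
16:9 ≈ 1.778; option II is nearest (Δ 0.014).

II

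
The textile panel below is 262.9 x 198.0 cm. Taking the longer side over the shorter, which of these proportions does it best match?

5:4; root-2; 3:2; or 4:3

Ratio = 262.9 / 198.0 ≈ 1.328.
Distances: 5:4 1.250 (Δ 0.078); root-2 1.414 (Δ 0.086); 3:2 1.500 (Δ 0.172); 4:3 1.333 (Δ 0.005).

4:3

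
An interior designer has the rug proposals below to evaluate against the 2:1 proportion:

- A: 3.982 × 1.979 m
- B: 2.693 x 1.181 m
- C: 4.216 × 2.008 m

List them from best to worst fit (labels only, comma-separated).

A, C, B

Ratios: A = 3.982 / 1.979 ≈ 2.012; B = 2.693 / 1.181 ≈ 2.280; C = 4.216 / 2.008 ≈ 2.100.
|Δ from 2.000|: A 0.012; B 0.280; C 0.100.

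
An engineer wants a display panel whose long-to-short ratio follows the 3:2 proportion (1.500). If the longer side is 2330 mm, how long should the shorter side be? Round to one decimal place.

1553.3 mm

3:2 = 1.50000.
Shorter side = 2330 ÷ 1.50000 ≈ 1553.333 → 1553.3 mm.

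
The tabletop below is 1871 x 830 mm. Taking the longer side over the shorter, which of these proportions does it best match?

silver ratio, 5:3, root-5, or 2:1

root-5

1871/830 ≈ 2.254. Nearest candidates are root-5 (2.236, off by 0.018) and silver ratio (2.414, off by 0.160).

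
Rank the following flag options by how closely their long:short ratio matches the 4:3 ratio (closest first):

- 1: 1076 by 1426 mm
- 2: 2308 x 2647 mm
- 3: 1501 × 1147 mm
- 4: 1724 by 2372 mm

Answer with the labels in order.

1, 3, 4, 2

Ratios: 1 = 1426 / 1076 ≈ 1.325; 2 = 2647 / 2308 ≈ 1.147; 3 = 1501 / 1147 ≈ 1.309; 4 = 2372 / 1724 ≈ 1.376.
|Δ from 1.333|: 1 0.008; 2 0.186; 3 0.024; 4 0.043.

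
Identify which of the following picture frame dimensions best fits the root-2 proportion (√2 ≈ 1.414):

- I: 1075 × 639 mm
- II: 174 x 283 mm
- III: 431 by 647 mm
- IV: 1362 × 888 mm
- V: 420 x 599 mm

Target root-2 ≈ 1.414.
I: 1.682 (Δ0.268)  II: 1.626 (Δ0.212)  III: 1.501 (Δ0.087)  IV: 1.534 (Δ0.120)  V: 1.426 (Δ0.012)

V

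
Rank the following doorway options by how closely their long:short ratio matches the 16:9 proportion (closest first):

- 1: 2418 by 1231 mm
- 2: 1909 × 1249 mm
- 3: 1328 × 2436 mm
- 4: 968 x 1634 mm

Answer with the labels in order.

3, 4, 1, 2

Ratios: 1 = 2418 / 1231 ≈ 1.964; 2 = 1909 / 1249 ≈ 1.528; 3 = 2436 / 1328 ≈ 1.834; 4 = 1634 / 968 ≈ 1.688.
|Δ from 1.778|: 1 0.186; 2 0.250; 3 0.056; 4 0.090.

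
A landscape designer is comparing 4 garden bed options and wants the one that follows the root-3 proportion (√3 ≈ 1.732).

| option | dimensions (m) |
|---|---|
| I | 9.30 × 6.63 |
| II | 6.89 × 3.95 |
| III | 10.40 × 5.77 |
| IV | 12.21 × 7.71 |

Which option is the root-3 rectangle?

II

Ratios (long/short): I ≈ 1.403; II ≈ 1.744; III ≈ 1.802; IV ≈ 1.584.
root-3 ≈ 1.732; option II is nearest (Δ 0.012).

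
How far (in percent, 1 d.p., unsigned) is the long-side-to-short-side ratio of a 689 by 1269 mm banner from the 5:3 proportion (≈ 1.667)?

10.5%

Ratio = 1269 / 689 ≈ 1.8418.
Ideal 5:3 ≈ 1.6667. |1.8418 − 1.6667| / 1.6667 ≈ 10.51% → 10.5%.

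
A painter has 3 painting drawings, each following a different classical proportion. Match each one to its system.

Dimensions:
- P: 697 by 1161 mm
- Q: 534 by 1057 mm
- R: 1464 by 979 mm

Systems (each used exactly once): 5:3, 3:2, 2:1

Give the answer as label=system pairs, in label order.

Ratios: P ≈ 1.666; Q ≈ 1.979; R ≈ 1.495.
Targets: 5:3 ≈ 1.667; 3:2 ≈ 1.500; 2:1 ≈ 2.000.

P=5:3, Q=2:1, R=3:2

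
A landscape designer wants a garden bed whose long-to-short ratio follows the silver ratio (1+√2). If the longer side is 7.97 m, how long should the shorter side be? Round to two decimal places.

silver ratio ≈ 2.41421.
Shorter side = 7.97 ÷ 2.41421 ≈ 3.3013 → 3.30 m.

3.30 m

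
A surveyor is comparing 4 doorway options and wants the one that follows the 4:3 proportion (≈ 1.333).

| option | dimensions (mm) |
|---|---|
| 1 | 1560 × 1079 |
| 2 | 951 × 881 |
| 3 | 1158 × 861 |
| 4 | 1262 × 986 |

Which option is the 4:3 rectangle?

Target 4:3 ≈ 1.333.
1: 1.446 (Δ0.113)  2: 1.079 (Δ0.254)  3: 1.345 (Δ0.012)  4: 1.280 (Δ0.053)

3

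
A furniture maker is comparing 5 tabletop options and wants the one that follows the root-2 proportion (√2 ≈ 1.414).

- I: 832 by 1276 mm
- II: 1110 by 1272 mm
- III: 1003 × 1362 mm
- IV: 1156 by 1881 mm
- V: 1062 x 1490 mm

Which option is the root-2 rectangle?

Target root-2 ≈ 1.414.
I: 1.534 (Δ0.120)  II: 1.146 (Δ0.268)  III: 1.358 (Δ0.056)  IV: 1.627 (Δ0.213)  V: 1.403 (Δ0.011)

V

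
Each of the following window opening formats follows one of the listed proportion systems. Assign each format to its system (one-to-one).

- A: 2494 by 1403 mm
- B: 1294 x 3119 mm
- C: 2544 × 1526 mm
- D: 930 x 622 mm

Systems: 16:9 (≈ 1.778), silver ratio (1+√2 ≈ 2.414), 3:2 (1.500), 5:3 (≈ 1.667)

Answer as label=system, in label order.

A=16:9, B=silver ratio, C=5:3, D=3:2

Ratios: A ≈ 1.778; B ≈ 2.410; C ≈ 1.667; D ≈ 1.495.
Targets: 16:9 ≈ 1.778; silver ratio ≈ 2.414; 3:2 ≈ 1.500; 5:3 ≈ 1.667.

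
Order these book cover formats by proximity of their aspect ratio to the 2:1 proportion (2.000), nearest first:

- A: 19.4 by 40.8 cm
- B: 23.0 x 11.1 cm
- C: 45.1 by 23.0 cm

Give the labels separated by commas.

C, B, A

A: 40.8/19.4 ≈ 2.103 → |2.103 − 2.000| = 0.103
B: 23.0/11.1 ≈ 2.072 → |2.072 − 2.000| = 0.072
C: 45.1/23.0 ≈ 1.961 → |1.961 − 2.000| = 0.039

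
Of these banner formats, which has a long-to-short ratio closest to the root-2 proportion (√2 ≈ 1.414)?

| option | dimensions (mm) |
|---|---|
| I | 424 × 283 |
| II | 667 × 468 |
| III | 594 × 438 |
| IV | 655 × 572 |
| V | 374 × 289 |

II

Ratios (long/short): I ≈ 1.498; II ≈ 1.425; III ≈ 1.356; IV ≈ 1.145; V ≈ 1.294.
root-2 ≈ 1.414; option II is nearest (Δ 0.011).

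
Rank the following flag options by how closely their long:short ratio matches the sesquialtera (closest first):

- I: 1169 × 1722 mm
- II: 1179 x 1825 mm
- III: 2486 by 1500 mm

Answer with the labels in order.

I: 1722/1169 ≈ 1.473 → |1.473 − 1.500| = 0.027
II: 1825/1179 ≈ 1.548 → |1.548 − 1.500| = 0.048
III: 2486/1500 ≈ 1.657 → |1.657 − 1.500| = 0.157

I, II, III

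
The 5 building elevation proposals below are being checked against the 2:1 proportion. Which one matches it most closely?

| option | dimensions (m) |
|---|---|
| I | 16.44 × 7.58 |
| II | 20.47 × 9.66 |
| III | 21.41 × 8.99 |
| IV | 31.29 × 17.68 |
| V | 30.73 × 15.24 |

Ratios (long/short): I ≈ 2.169; II ≈ 2.119; III ≈ 2.382; IV ≈ 1.770; V ≈ 2.016.
2:1 ≈ 2.000; option V is nearest (Δ 0.016).

V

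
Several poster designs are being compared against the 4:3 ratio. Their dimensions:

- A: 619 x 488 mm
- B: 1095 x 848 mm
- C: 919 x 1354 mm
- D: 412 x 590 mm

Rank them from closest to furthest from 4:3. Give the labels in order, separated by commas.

B, A, D, C

A: 619/488 ≈ 1.268 → |1.268 − 1.333| = 0.065
B: 1095/848 ≈ 1.291 → |1.291 − 1.333| = 0.042
C: 1354/919 ≈ 1.473 → |1.473 − 1.333| = 0.140
D: 590/412 ≈ 1.432 → |1.432 − 1.333| = 0.099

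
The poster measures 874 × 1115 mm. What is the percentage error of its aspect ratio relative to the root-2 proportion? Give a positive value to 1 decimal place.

Ratio = 1115 / 874 ≈ 1.2757.
Ideal root-2 ≈ 1.4142. |1.2757 − 1.4142| / 1.4142 ≈ 9.79% → 9.8%.

9.8%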